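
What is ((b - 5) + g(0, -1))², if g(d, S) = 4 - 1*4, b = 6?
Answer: 1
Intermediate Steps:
g(d, S) = 0 (g(d, S) = 4 - 4 = 0)
((b - 5) + g(0, -1))² = ((6 - 5) + 0)² = (1 + 0)² = 1² = 1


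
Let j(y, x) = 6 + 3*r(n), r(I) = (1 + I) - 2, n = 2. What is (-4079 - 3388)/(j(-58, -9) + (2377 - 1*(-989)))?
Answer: -2489/1125 ≈ -2.2124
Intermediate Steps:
r(I) = -1 + I
j(y, x) = 9 (j(y, x) = 6 + 3*(-1 + 2) = 6 + 3*1 = 6 + 3 = 9)
(-4079 - 3388)/(j(-58, -9) + (2377 - 1*(-989))) = (-4079 - 3388)/(9 + (2377 - 1*(-989))) = -7467/(9 + (2377 + 989)) = -7467/(9 + 3366) = -7467/3375 = -7467*1/3375 = -2489/1125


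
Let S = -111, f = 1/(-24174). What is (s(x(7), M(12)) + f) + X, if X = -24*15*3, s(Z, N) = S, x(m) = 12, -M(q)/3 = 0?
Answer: -28791235/24174 ≈ -1191.0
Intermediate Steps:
M(q) = 0 (M(q) = -3*0 = 0)
f = -1/24174 ≈ -4.1367e-5
s(Z, N) = -111
X = -1080 (X = -360*3 = -1080)
(s(x(7), M(12)) + f) + X = (-111 - 1/24174) - 1080 = -2683315/24174 - 1080 = -28791235/24174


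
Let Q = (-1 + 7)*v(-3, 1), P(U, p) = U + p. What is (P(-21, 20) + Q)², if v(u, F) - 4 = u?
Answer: 25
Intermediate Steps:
v(u, F) = 4 + u
Q = 6 (Q = (-1 + 7)*(4 - 3) = 6*1 = 6)
(P(-21, 20) + Q)² = ((-21 + 20) + 6)² = (-1 + 6)² = 5² = 25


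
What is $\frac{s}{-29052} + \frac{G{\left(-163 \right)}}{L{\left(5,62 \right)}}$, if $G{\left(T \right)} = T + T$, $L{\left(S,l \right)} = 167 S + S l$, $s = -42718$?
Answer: $\frac{19720579}{16632270} \approx 1.1857$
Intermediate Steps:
$G{\left(T \right)} = 2 T$
$\frac{s}{-29052} + \frac{G{\left(-163 \right)}}{L{\left(5,62 \right)}} = - \frac{42718}{-29052} + \frac{2 \left(-163\right)}{5 \left(167 + 62\right)} = \left(-42718\right) \left(- \frac{1}{29052}\right) - \frac{326}{5 \cdot 229} = \frac{21359}{14526} - \frac{326}{1145} = \frac{19720579}{16632270}$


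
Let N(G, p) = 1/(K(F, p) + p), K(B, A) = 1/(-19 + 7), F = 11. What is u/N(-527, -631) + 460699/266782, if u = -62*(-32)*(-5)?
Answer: 5010444795377/800346 ≈ 6.2604e+6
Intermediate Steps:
K(B, A) = -1/12 (K(B, A) = 1/(-12) = -1/12)
N(G, p) = 1/(-1/12 + p)
u = -9920 (u = 1984*(-5) = -9920)
u/N(-527, -631) + 460699/266782 = -9920/(12/(-1 + 12*(-631))) + 460699/266782 = -9920/(12/(-1 - 7572)) + 460699*(1/266782) = -9920/(12/(-7573)) + 460699/266782 = -9920/(12*(-1/7573)) + 460699/266782 = -9920/(-12/7573) + 460699/266782 = -9920*(-7573/12) + 460699/266782 = 18781040/3 + 460699/266782 = 5010444795377/800346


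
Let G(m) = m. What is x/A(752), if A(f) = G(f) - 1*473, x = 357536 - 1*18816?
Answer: 338720/279 ≈ 1214.1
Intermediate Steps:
x = 338720 (x = 357536 - 18816 = 338720)
A(f) = -473 + f (A(f) = f - 1*473 = f - 473 = -473 + f)
x/A(752) = 338720/(-473 + 752) = 338720/279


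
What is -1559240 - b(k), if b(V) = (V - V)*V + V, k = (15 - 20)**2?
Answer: -1559265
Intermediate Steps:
k = 25 (k = (-5)**2 = 25)
b(V) = V (b(V) = 0*V + V = 0 + V = V)
-1559240 - b(k) = -1559240 - 1*25 = -1559240 - 25 = -1559265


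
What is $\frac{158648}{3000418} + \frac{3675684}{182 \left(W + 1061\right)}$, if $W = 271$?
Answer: $\frac{461127021611}{30307222218} \approx 15.215$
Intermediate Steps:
$\frac{158648}{3000418} + \frac{3675684}{182 \left(W + 1061\right)} = \frac{158648}{3000418} + \frac{3675684}{182 \left(271 + 1061\right)} = 158648 \cdot \frac{1}{3000418} + \frac{3675684}{182 \cdot 1332} = \frac{79324}{1500209} + \frac{3675684}{242424} = \frac{79324}{1500209} + 3675684 \cdot \frac{1}{242424} = \frac{79324}{1500209} + \frac{306307}{20202} = \frac{461127021611}{30307222218}$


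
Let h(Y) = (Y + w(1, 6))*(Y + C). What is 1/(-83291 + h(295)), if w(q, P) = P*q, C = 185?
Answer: 1/61189 ≈ 1.6343e-5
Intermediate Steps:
h(Y) = (6 + Y)*(185 + Y) (h(Y) = (Y + 6*1)*(Y + 185) = (Y + 6)*(185 + Y) = (6 + Y)*(185 + Y))
1/(-83291 + h(295)) = 1/(-83291 + (1110 + 295² + 191*295)) = 1/(-83291 + (1110 + 87025 + 56345)) = 1/(-83291 + 144480) = 1/61189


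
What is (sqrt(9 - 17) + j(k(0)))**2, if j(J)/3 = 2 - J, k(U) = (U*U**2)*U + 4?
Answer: 28 - 24*I*sqrt(2) ≈ 28.0 - 33.941*I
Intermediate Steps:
k(U) = 4 + U**4 (k(U) = U**3*U + 4 = U**4 + 4 = 4 + U**4)
j(J) = 6 - 3*J (j(J) = 3*(2 - J) = 6 - 3*J)
(sqrt(9 - 17) + j(k(0)))**2 = (sqrt(9 - 17) + (6 - 3*(4 + 0**4)))**2 = (sqrt(-8) + (6 - 3*(4 + 0)))**2 = (2*I*sqrt(2) + (6 - 3*4))**2 = (2*I*sqrt(2) + (6 - 12))**2 = (2*I*sqrt(2) - 6)**2 = (-6 + 2*I*sqrt(2))**2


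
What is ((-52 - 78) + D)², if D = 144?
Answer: 196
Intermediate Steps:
((-52 - 78) + D)² = ((-52 - 78) + 144)² = (-130 + 144)² = 14² = 196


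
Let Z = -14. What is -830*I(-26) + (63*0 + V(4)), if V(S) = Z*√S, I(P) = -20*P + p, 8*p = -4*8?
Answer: -428308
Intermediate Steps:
p = -4 (p = (-4*8)/8 = (⅛)*(-32) = -4)
I(P) = -4 - 20*P (I(P) = -20*P - 4 = -4 - 20*P)
V(S) = -14*√S
-830*I(-26) + (63*0 + V(4)) = -830*(-4 - 20*(-26)) + (63*0 - 14*√4) = -830*(-4 + 520) + (0 - 14*2) = -830*516 + (0 - 28) = -428280 - 28 = -428308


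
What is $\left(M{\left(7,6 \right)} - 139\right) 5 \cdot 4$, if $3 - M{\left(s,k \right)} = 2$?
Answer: $-2760$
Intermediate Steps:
$M{\left(s,k \right)} = 1$ ($M{\left(s,k \right)} = 3 - 2 = 1$)
$\left(M{\left(7,6 \right)} - 139\right) 5 \cdot 4 = \left(1 - 139\right) 5 \cdot 4 = \left(-138\right) 20 = -2760$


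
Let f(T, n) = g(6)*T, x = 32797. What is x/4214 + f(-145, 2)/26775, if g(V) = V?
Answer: 8328319/1074570 ≈ 7.7504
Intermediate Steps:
f(T, n) = 6*T
x/4214 + f(-145, 2)/26775 = 32797/4214 + (6*(-145))/26775 = 32797*(1/4214) - 870*1/26775 = 32797/4214 - 58/1785 = 8328319/1074570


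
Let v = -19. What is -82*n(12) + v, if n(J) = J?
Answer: -1003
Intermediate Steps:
-82*n(12) + v = -82*12 - 19 = -984 - 19 = -1003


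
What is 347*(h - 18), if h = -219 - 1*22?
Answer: -89873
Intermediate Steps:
h = -241 (h = -219 - 22 = -241)
347*(h - 18) = 347*(-241 - 18) = 347*(-259) = -89873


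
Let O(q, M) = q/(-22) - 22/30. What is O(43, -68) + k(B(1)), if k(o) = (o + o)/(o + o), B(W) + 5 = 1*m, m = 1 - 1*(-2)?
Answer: -557/330 ≈ -1.6879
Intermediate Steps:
m = 3 (m = 1 + 2 = 3)
O(q, M) = -11/15 - q/22 (O(q, M) = q*(-1/22) - 22*1/30 = -q/22 - 11/15 = -11/15 - q/22)
B(W) = -2 (B(W) = -5 + 1*3 = -5 + 3 = -2)
k(o) = 1 (k(o) = (2*o)/((2*o)) = (2*o)*(1/(2*o)) = 1)
O(43, -68) + k(B(1)) = (-11/15 - 1/22*43) + 1 = (-11/15 - 43/22) + 1 = -887/330 + 1 = -557/330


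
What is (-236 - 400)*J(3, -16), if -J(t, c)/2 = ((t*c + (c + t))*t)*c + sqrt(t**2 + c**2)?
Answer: 3724416 + 1272*sqrt(265) ≈ 3.7451e+6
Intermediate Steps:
J(t, c) = -2*sqrt(c**2 + t**2) - 2*c*t*(c + t + c*t) (J(t, c) = -2*(((t*c + (c + t))*t)*c + sqrt(t**2 + c**2)) = -2*(((c*t + (c + t))*t)*c + sqrt(c**2 + t**2)) = -2*(((c + t + c*t)*t)*c + sqrt(c**2 + t**2)) = -2*((t*(c + t + c*t))*c + sqrt(c**2 + t**2)) = -2*(c*t*(c + t + c*t) + sqrt(c**2 + t**2)) = -2*(sqrt(c**2 + t**2) + c*t*(c + t + c*t)) = -2*sqrt(c**2 + t**2) - 2*c*t*(c + t + c*t))
(-236 - 400)*J(3, -16) = (-236 - 400)*(-2*sqrt((-16)**2 + 3**2) - 2*(-16)*3**2 - 2*3*(-16)**2 - 2*(-16)**2*3**2) = -636*(-2*sqrt(256 + 9) - 2*(-16)*9 - 2*3*256 - 2*256*9) = -636*(-2*sqrt(265) + 288 - 1536 - 4608) = -636*(-5856 - 2*sqrt(265)) = 3724416 + 1272*sqrt(265)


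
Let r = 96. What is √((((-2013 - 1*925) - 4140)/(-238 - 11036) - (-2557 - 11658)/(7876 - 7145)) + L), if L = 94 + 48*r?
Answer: √80179545856415226/4120647 ≈ 68.717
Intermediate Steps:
L = 4702 (L = 94 + 48*96 = 94 + 4608 = 4702)
√((((-2013 - 1*925) - 4140)/(-238 - 11036) - (-2557 - 11658)/(7876 - 7145)) + L) = √((((-2013 - 1*925) - 4140)/(-238 - 11036) - (-2557 - 11658)/(7876 - 7145)) + 4702) = √((((-2013 - 925) - 4140)/(-11274) - (-14215)/731) + 4702) = √(((-2938 - 4140)*(-1/11274) - (-14215)/731) + 4702) = √((-7078*(-1/11274) - 1*(-14215/731)) + 4702) = √((3539/5637 + 14215/731) + 4702) = √(82716964/4120647 + 4702) = √(19457999158/4120647) = √80179545856415226/4120647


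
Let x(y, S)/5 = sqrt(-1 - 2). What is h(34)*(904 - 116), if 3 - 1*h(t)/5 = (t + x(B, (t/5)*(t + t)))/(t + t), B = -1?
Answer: 9850 - 4925*I*sqrt(3)/17 ≈ 9850.0 - 501.79*I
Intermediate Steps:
x(y, S) = 5*I*sqrt(3) (x(y, S) = 5*sqrt(-1 - 2) = 5*sqrt(-3) = 5*(I*sqrt(3)) = 5*I*sqrt(3))
h(t) = 15 - 5*(t + 5*I*sqrt(3))/(2*t) (h(t) = 15 - 5*(t + 5*I*sqrt(3))/(t + t) = 15 - 5*(t + 5*I*sqrt(3))/(2*t))
h(34)*(904 - 116) = ((25/2)*(34 - I*sqrt(3))/34)*(904 - 116) = ((25/2)*(1/34)*(34 - I*sqrt(3)))*788 = (25/2 - 25*I*sqrt(3)/68)*788 = 9850 - 4925*I*sqrt(3)/17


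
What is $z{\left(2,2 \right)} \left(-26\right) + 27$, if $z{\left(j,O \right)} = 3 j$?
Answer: $-129$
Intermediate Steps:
$z{\left(2,2 \right)} \left(-26\right) + 27 = 3 \cdot 2 \left(-26\right) + 27 = 6 \left(-26\right) + 27 = -156 + 27 = -129$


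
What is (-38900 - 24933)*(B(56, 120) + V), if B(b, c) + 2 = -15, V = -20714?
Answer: 1323321923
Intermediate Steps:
B(b, c) = -17 (B(b, c) = -2 - 15 = -17)
(-38900 - 24933)*(B(56, 120) + V) = (-38900 - 24933)*(-17 - 20714) = -63833*(-20731) = 1323321923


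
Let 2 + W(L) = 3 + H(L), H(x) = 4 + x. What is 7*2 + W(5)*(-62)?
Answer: -606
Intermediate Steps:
W(L) = 5 + L (W(L) = -2 + (3 + (4 + L)) = -2 + (7 + L) = 5 + L)
7*2 + W(5)*(-62) = 7*2 + (5 + 5)*(-62) = 14 + 10*(-62) = 14 - 620 = -606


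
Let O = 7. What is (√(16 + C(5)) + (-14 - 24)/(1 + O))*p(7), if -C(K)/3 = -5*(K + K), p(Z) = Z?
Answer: -133/4 + 7*√166 ≈ 56.939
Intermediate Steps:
C(K) = 30*K (C(K) = -(-15)*(K + K) = -(-15)*2*K = -(-30)*K = 30*K)
(√(16 + C(5)) + (-14 - 24)/(1 + O))*p(7) = (√(16 + 30*5) + (-14 - 24)/(1 + 7))*7 = (√(16 + 150) - 38/8)*7 = (√166 - 38*⅛)*7 = (√166 - 19/4)*7 = (-19/4 + √166)*7 = -133/4 + 7*√166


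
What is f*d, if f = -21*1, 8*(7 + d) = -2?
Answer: 609/4 ≈ 152.25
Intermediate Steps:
d = -29/4 (d = -7 + (⅛)*(-2) = -7 - ¼ = -29/4 ≈ -7.2500)
f = -21
f*d = -21*(-29/4) = 609/4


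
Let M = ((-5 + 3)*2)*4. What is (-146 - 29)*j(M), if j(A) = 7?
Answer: -1225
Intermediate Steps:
M = -16 (M = -2*2*4 = -4*4 = -16)
(-146 - 29)*j(M) = (-146 - 29)*7 = -175*7 = -1225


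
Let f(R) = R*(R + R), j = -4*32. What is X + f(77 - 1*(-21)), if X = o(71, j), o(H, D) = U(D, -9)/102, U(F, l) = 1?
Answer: 1959217/102 ≈ 19208.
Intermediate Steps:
j = -128
f(R) = 2*R**2 (f(R) = R*(2*R) = 2*R**2)
o(H, D) = 1/102
X = 1/102 ≈ 0.0098039
X + f(77 - 1*(-21)) = 1/102 + 2*(77 - 1*(-21))**2 = 1/102 + 2*(77 + 21)**2 = 1/102 + 2*98**2 = 1/102 + 2*9604 = 1/102 + 19208 = 1959217/102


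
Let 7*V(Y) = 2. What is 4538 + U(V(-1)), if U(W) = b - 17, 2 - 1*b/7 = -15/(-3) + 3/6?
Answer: 8993/2 ≈ 4496.5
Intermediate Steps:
V(Y) = 2/7 (V(Y) = (1/7)*2 = 2/7)
b = -49/2 (b = 14 - 7*(-15/(-3) + 3/6) = 14 - 7*(-15*(-1/3) + 3*(1/6)) = 14 - 7*(5 + 1/2) = 14 - 7*11/2 = 14 - 77/2 = -49/2 ≈ -24.500)
U(W) = -83/2 (U(W) = -49/2 - 17 = -83/2)
4538 + U(V(-1)) = 4538 - 83/2 = 8993/2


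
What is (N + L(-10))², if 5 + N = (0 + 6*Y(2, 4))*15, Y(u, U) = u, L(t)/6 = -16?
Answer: 6241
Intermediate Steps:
L(t) = -96 (L(t) = 6*(-16) = -96)
N = 175 (N = -5 + (0 + 6*2)*15 = -5 + (0 + 12)*15 = -5 + 12*15 = -5 + 180 = 175)
(N + L(-10))² = (175 - 96)² = 79² = 6241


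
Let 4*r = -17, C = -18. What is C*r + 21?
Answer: 195/2 ≈ 97.500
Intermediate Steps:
r = -17/4 (r = (1/4)*(-17) = -17/4 ≈ -4.2500)
C*r + 21 = -18*(-17/4) + 21 = 153/2 + 21 = 195/2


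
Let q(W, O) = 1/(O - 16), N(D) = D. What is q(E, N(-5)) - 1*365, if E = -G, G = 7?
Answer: -7666/21 ≈ -365.05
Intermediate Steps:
E = -7 (E = -1*7 = -7)
q(W, O) = 1/(-16 + O)
q(E, N(-5)) - 1*365 = 1/(-16 - 5) - 1*365 = 1/(-21) - 365 = -1/21 - 365 = -7666/21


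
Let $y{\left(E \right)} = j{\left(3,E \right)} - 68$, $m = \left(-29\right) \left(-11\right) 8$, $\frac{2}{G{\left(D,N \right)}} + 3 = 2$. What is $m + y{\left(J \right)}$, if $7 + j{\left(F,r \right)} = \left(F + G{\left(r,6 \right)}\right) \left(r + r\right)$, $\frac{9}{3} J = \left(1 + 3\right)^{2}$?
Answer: $\frac{7463}{3} \approx 2487.7$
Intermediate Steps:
$J = \frac{16}{3}$ ($J = \frac{\left(1 + 3\right)^{2}}{3} = \frac{4^{2}}{3} = \frac{1}{3} \cdot 16 = \frac{16}{3} \approx 5.3333$)
$G{\left(D,N \right)} = -2$ ($G{\left(D,N \right)} = \frac{2}{-3 + 2} = \frac{2}{-1} = 2 \left(-1\right) = -2$)
$j{\left(F,r \right)} = -7 + 2 r \left(-2 + F\right)$ ($j{\left(F,r \right)} = -7 + \left(F - 2\right) \left(r + r\right) = -7 + \left(-2 + F\right) 2 r = -7 + 2 r \left(-2 + F\right)$)
$m = 2552$ ($m = 319 \cdot 8 = 2552$)
$y{\left(E \right)} = -75 + 2 E$ ($y{\left(E \right)} = \left(-7 - 4 E + 2 \cdot 3 E\right) - 68 = \left(-7 - 4 E + 6 E\right) - 68 = \left(-7 + 2 E\right) - 68 = -75 + 2 E$)
$m + y{\left(J \right)} = 2552 + \left(-75 + 2 \cdot \frac{16}{3}\right) = 2552 + \left(-75 + \frac{32}{3}\right) = 2552 - \frac{193}{3} = \frac{7463}{3}$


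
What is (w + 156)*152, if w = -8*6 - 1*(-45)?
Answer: 23256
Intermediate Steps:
w = -3 (w = -48 + 45 = -3)
(w + 156)*152 = (-3 + 156)*152 = 153*152 = 23256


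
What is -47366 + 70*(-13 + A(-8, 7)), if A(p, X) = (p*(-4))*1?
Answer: -46036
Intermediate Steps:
A(p, X) = -4*p (A(p, X) = -4*p*1 = -4*p)
-47366 + 70*(-13 + A(-8, 7)) = -47366 + 70*(-13 - 4*(-8)) = -47366 + 70*(-13 + 32) = -47366 + 70*19 = -47366 + 1330 = -46036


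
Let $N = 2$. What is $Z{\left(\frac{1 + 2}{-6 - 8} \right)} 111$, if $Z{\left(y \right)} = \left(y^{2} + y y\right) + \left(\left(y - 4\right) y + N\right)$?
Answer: $\frac{65157}{196} \approx 332.43$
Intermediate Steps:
$Z{\left(y \right)} = 2 + 2 y^{2} + y \left(-4 + y\right)$ ($Z{\left(y \right)} = \left(y^{2} + y y\right) + \left(\left(y - 4\right) y + 2\right) = \left(y^{2} + y^{2}\right) + \left(\left(-4 + y\right) y + 2\right) = 2 y^{2} + \left(y \left(-4 + y\right) + 2\right) = 2 y^{2} + \left(2 + y \left(-4 + y\right)\right) = 2 + 2 y^{2} + y \left(-4 + y\right)$)
$Z{\left(\frac{1 + 2}{-6 - 8} \right)} 111 = \left(2 - 4 \frac{1 + 2}{-6 - 8} + 3 \left(\frac{1 + 2}{-6 - 8}\right)^{2}\right) 111 = \left(2 - 4 \frac{3}{-14} + 3 \left(\frac{3}{-14}\right)^{2}\right) 111 = \left(2 - 4 \cdot 3 \left(- \frac{1}{14}\right) + 3 \left(3 \left(- \frac{1}{14}\right)\right)^{2}\right) 111 = \left(2 - - \frac{6}{7} + 3 \left(- \frac{3}{14}\right)^{2}\right) 111 = \left(2 + \frac{6}{7} + 3 \cdot \frac{9}{196}\right) 111 = \left(2 + \frac{6}{7} + \frac{27}{196}\right) 111 = \frac{587}{196} \cdot 111 = \frac{65157}{196}$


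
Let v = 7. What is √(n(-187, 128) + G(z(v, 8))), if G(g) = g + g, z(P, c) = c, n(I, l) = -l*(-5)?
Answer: 4*√41 ≈ 25.612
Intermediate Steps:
n(I, l) = 5*l
G(g) = 2*g
√(n(-187, 128) + G(z(v, 8))) = √(5*128 + 2*8) = √(640 + 16) = √656 = 4*√41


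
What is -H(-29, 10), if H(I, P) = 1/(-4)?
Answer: ¼ ≈ 0.25000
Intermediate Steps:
H(I, P) = -¼
-H(-29, 10) = -1*(-¼) = ¼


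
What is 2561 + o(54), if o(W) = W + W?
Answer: 2669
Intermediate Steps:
o(W) = 2*W
2561 + o(54) = 2561 + 2*54 = 2561 + 108 = 2669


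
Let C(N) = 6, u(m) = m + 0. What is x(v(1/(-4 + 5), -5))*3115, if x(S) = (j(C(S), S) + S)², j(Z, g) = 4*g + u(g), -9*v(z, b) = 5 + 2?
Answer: 610540/9 ≈ 67838.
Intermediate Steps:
u(m) = m
v(z, b) = -7/9 (v(z, b) = -(5 + 2)/9 = -⅑*7 = -7/9)
j(Z, g) = 5*g (j(Z, g) = 4*g + g = 5*g)
x(S) = 36*S² (x(S) = (5*S + S)² = (6*S)² = 36*S²)
x(v(1/(-4 + 5), -5))*3115 = (36*(-7/9)²)*3115 = (36*(49/81))*3115 = (196/9)*3115 = 610540/9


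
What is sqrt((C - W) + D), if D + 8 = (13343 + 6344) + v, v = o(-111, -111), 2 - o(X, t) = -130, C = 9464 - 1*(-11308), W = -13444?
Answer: 9*sqrt(667) ≈ 232.44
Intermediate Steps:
C = 20772 (C = 9464 + 11308 = 20772)
o(X, t) = 132 (o(X, t) = 2 - 1*(-130) = 2 + 130 = 132)
v = 132
D = 19811 (D = -8 + ((13343 + 6344) + 132) = -8 + (19687 + 132) = -8 + 19819 = 19811)
sqrt((C - W) + D) = sqrt((20772 - 1*(-13444)) + 19811) = sqrt((20772 + 13444) + 19811) = sqrt(34216 + 19811) = sqrt(54027) = 9*sqrt(667)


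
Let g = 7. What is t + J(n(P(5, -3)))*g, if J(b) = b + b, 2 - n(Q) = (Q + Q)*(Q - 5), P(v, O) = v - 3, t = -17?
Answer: 179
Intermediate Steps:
P(v, O) = -3 + v
n(Q) = 2 - 2*Q*(-5 + Q) (n(Q) = 2 - (Q + Q)*(Q - 5) = 2 - 2*Q*(-5 + Q))
J(b) = 2*b
t + J(n(P(5, -3)))*g = -17 + (2*(2 - 2*(-3 + 5)² + 10*(-3 + 5)))*7 = -17 + (2*(2 - 2*2² + 10*2))*7 = -17 + (2*(2 - 2*4 + 20))*7 = -17 + (2*(2 - 8 + 20))*7 = -17 + (2*14)*7 = -17 + 28*7 = -17 + 196 = 179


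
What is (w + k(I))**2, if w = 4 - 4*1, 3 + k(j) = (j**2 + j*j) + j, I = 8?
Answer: 17689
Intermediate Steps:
k(j) = -3 + j + 2*j**2 (k(j) = -3 + ((j**2 + j*j) + j) = -3 + ((j**2 + j**2) + j) = -3 + (2*j**2 + j) = -3 + (j + 2*j**2) = -3 + j + 2*j**2)
w = 0 (w = 4 - 4 = 0)
(w + k(I))**2 = (0 + (-3 + 8 + 2*8**2))**2 = (0 + (-3 + 8 + 2*64))**2 = (0 + (-3 + 8 + 128))**2 = (0 + 133)**2 = 133**2 = 17689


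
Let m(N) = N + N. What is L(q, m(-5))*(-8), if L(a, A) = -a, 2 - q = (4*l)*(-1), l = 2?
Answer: 80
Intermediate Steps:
q = 10 (q = 2 - 4*2*(-1) = 2 - 8*(-1) = 2 - 1*(-8) = 2 + 8 = 10)
m(N) = 2*N
L(q, m(-5))*(-8) = -1*10*(-8) = -10*(-8) = 80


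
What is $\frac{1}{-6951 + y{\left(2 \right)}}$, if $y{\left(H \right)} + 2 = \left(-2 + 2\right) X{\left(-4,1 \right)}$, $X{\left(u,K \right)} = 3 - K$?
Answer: $- \frac{1}{6953} \approx -0.00014382$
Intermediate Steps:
$y{\left(H \right)} = -2$ ($y{\left(H \right)} = -2 + \left(-2 + 2\right) \left(3 - 1\right) = -2 + 0 \left(3 - 1\right) = -2 + 0 \cdot 2 = -2 + 0 = -2$)
$\frac{1}{-6951 + y{\left(2 \right)}} = \frac{1}{-6951 - 2} = \frac{1}{-6953} = - \frac{1}{6953}$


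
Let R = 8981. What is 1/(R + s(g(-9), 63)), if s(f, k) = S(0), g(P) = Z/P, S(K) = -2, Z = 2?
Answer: 1/8979 ≈ 0.00011137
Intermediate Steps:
g(P) = 2/P
s(f, k) = -2
1/(R + s(g(-9), 63)) = 1/(8981 - 2) = 1/8979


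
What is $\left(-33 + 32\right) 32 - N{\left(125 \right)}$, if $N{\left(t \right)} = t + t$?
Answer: $-282$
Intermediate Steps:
$N{\left(t \right)} = 2 t$
$\left(-33 + 32\right) 32 - N{\left(125 \right)} = \left(-33 + 32\right) 32 - 2 \cdot 125 = \left(-1\right) 32 - 250 = -32 - 250 = -282$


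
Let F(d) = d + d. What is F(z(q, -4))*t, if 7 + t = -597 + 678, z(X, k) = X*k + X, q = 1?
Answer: -444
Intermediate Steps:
z(X, k) = X + X*k
F(d) = 2*d
t = 74 (t = -7 + (-597 + 678) = -7 + 81 = 74)
F(z(q, -4))*t = (2*(1*(1 - 4)))*74 = (2*(1*(-3)))*74 = (2*(-3))*74 = -6*74 = -444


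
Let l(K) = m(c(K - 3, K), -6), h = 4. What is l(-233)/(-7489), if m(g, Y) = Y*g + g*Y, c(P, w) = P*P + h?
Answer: 668400/7489 ≈ 89.251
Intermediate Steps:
c(P, w) = 4 + P² (c(P, w) = P*P + 4 = P² + 4 = 4 + P²)
m(g, Y) = 2*Y*g (m(g, Y) = Y*g + Y*g = 2*Y*g)
l(K) = -48 - 12*(-3 + K)² (l(K) = 2*(-6)*(4 + (K - 3)²) = 2*(-6)*(4 + (-3 + K)²) = -48 - 12*(-3 + K)²)
l(-233)/(-7489) = (-48 - 12*(-3 - 233)²)/(-7489) = (-48 - 12*(-236)²)*(-1/7489) = (-48 - 12*55696)*(-1/7489) = (-48 - 668352)*(-1/7489) = -668400*(-1/7489) = 668400/7489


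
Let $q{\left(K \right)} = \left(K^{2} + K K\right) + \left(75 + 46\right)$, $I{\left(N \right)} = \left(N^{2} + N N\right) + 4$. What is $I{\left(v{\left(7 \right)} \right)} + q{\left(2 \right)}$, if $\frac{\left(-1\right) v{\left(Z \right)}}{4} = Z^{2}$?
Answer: $76965$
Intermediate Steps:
$v{\left(Z \right)} = - 4 Z^{2}$
$I{\left(N \right)} = 4 + 2 N^{2}$ ($I{\left(N \right)} = \left(N^{2} + N^{2}\right) + 4 = 2 N^{2} + 4 = 4 + 2 N^{2}$)
$q{\left(K \right)} = 121 + 2 K^{2}$ ($q{\left(K \right)} = \left(K^{2} + K^{2}\right) + 121 = 2 K^{2} + 121 = 121 + 2 K^{2}$)
$I{\left(v{\left(7 \right)} \right)} + q{\left(2 \right)} = \left(4 + 2 \left(- 4 \cdot 7^{2}\right)^{2}\right) + \left(121 + 2 \cdot 2^{2}\right) = \left(4 + 2 \left(\left(-4\right) 49\right)^{2}\right) + \left(121 + 2 \cdot 4\right) = \left(4 + 2 \left(-196\right)^{2}\right) + \left(121 + 8\right) = \left(4 + 2 \cdot 38416\right) + 129 = \left(4 + 76832\right) + 129 = 76836 + 129 = 76965$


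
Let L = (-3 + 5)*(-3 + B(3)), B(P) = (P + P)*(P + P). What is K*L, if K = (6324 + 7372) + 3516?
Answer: 1135992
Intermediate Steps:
B(P) = 4*P**2 (B(P) = (2*P)*(2*P) = 4*P**2)
L = 66 (L = (-3 + 5)*(-3 + 4*3**2) = 2*(-3 + 4*9) = 2*(-3 + 36) = 2*33 = 66)
K = 17212 (K = 13696 + 3516 = 17212)
K*L = 17212*66 = 1135992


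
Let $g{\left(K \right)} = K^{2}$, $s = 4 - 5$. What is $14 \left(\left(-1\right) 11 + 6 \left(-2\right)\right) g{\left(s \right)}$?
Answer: $-322$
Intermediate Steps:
$s = -1$ ($s = 4 - 5 = -1$)
$14 \left(\left(-1\right) 11 + 6 \left(-2\right)\right) g{\left(s \right)} = 14 \left(\left(-1\right) 11 + 6 \left(-2\right)\right) \left(-1\right)^{2} = 14 \left(-11 - 12\right) 1 = 14 \left(-23\right) 1 = \left(-322\right) 1 = -322$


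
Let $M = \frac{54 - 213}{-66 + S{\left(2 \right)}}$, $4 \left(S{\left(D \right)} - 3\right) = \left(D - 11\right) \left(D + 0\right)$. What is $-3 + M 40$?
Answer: $\frac{821}{9} \approx 91.222$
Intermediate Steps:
$S{\left(D \right)} = 3 + \frac{D \left(-11 + D\right)}{4}$ ($S{\left(D \right)} = 3 + \frac{\left(D - 11\right) \left(D + 0\right)}{4} = 3 + \frac{\left(-11 + D\right) D}{4} = 3 + \frac{D \left(-11 + D\right)}{4}$)
$M = \frac{106}{45}$ ($M = \frac{54 - 213}{-66 + \left(3 - \frac{11}{2} + \frac{2^{2}}{4}\right)} = - \frac{159}{-66 + \left(3 - \frac{11}{2} + \frac{1}{4} \cdot 4\right)} = - \frac{159}{-66 + \left(3 - \frac{11}{2} + 1\right)} = - \frac{159}{-66 - \frac{3}{2}} = - \frac{159}{- \frac{135}{2}} = \left(-159\right) \left(- \frac{2}{135}\right) = \frac{106}{45} \approx 2.3556$)
$-3 + M 40 = -3 + \frac{106}{45} \cdot 40 = -3 + \frac{848}{9} = \frac{821}{9}$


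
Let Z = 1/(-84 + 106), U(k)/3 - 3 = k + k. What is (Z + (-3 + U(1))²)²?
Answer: 10042561/484 ≈ 20749.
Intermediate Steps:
U(k) = 9 + 6*k (U(k) = 9 + 3*(k + k) = 9 + 3*(2*k) = 9 + 6*k)
Z = 1/22 ≈ 0.045455
(Z + (-3 + U(1))²)² = (1/22 + (-3 + (9 + 6*1))²)² = (1/22 + (-3 + (9 + 6))²)² = (1/22 + (-3 + 15)²)² = (1/22 + 12²)² = (1/22 + 144)² = (3169/22)² = 10042561/484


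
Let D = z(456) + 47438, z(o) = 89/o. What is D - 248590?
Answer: -91725223/456 ≈ -2.0115e+5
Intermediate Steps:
D = 21631817/456 (D = 89/456 + 47438 = 21631817/456 ≈ 47438.)
D - 248590 = 21631817/456 - 248590 = -91725223/456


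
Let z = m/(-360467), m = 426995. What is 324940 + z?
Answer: 117129719985/360467 ≈ 3.2494e+5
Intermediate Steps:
z = -426995/360467 (z = 426995/(-360467) = 426995*(-1/360467) = -426995/360467 ≈ -1.1846)
324940 + z = 324940 - 426995/360467 = 117129719985/360467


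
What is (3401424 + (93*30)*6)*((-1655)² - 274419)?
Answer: 8424427503384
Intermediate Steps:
(3401424 + (93*30)*6)*((-1655)² - 274419) = (3401424 + 2790*6)*(2739025 - 274419) = (3401424 + 16740)*2464606 = 3418164*2464606 = 8424427503384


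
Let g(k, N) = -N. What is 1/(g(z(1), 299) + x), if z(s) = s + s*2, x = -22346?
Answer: -1/22645 ≈ -4.4160e-5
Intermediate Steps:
z(s) = 3*s (z(s) = s + 2*s = 3*s)
1/(g(z(1), 299) + x) = 1/(-1*299 - 22346) = 1/(-299 - 22346) = 1/(-22645) = -1/22645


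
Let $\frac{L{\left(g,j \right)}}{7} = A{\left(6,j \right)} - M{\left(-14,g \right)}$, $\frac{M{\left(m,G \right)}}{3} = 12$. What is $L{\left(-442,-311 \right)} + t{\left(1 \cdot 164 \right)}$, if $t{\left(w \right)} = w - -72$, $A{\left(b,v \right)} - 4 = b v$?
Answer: $-13050$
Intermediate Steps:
$A{\left(b,v \right)} = 4 + b v$
$M{\left(m,G \right)} = 36$ ($M{\left(m,G \right)} = 3 \cdot 12 = 36$)
$t{\left(w \right)} = 72 + w$ ($t{\left(w \right)} = w + 72 = 72 + w$)
$L{\left(g,j \right)} = -224 + 42 j$ ($L{\left(g,j \right)} = 7 \left(\left(4 + 6 j\right) - 36\right) = 7 \left(-32 + 6 j\right) = -224 + 42 j$)
$L{\left(-442,-311 \right)} + t{\left(1 \cdot 164 \right)} = \left(-224 + 42 \left(-311\right)\right) + \left(72 + 1 \cdot 164\right) = \left(-224 - 13062\right) + \left(72 + 164\right) = -13286 + 236 = -13050$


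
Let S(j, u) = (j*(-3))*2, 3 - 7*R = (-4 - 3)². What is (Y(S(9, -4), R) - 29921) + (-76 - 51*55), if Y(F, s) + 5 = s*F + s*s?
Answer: -1588039/49 ≈ -32409.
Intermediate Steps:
R = -46/7 (R = 3/7 - (-4 - 3)²/7 = 3/7 - ⅐*(-7)² = 3/7 - ⅐*49 = 3/7 - 7 = -46/7 ≈ -6.5714)
S(j, u) = -6*j (S(j, u) = -3*j*2 = -6*j)
Y(F, s) = -5 + s² + F*s (Y(F, s) = -5 + (s*F + s*s) = -5 + (F*s + s²) = -5 + (s² + F*s) = -5 + s² + F*s)
(Y(S(9, -4), R) - 29921) + (-76 - 51*55) = ((-5 + (-46/7)² - 6*9*(-46/7)) - 29921) + (-76 - 51*55) = ((-5 + 2116/49 - 54*(-46/7)) - 29921) + (-76 - 2805) = ((-5 + 2116/49 + 2484/7) - 29921) - 2881 = (19259/49 - 29921) - 2881 = -1446870/49 - 2881 = -1588039/49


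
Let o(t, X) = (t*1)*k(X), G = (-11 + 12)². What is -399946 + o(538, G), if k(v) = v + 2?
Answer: -398332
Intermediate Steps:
k(v) = 2 + v
G = 1 (G = 1² = 1)
o(t, X) = t*(2 + X) (o(t, X) = (t*1)*(2 + X) = t*(2 + X))
-399946 + o(538, G) = -399946 + 538*(2 + 1) = -399946 + 538*3 = -399946 + 1614 = -398332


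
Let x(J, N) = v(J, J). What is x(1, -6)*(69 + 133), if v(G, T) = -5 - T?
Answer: -1212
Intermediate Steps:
x(J, N) = -5 - J
x(1, -6)*(69 + 133) = (-5 - 1*1)*(69 + 133) = (-5 - 1)*202 = -6*202 = -1212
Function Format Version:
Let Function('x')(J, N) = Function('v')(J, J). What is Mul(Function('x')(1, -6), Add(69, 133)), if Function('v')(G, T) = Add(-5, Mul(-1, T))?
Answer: -1212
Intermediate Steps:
Function('x')(J, N) = Add(-5, Mul(-1, J))
Mul(Function('x')(1, -6), Add(69, 133)) = Mul(Add(-5, Mul(-1, 1)), Add(69, 133)) = Mul(Add(-5, -1), 202) = Mul(-6, 202) = -1212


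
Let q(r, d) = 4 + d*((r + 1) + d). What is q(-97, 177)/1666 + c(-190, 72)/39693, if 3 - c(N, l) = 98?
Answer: 569079043/66128538 ≈ 8.6057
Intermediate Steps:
c(N, l) = -95 (c(N, l) = 3 - 1*98 = 3 - 98 = -95)
q(r, d) = 4 + d*(1 + d + r) (q(r, d) = 4 + d*((1 + r) + d) = 4 + d*(1 + d + r))
q(-97, 177)/1666 + c(-190, 72)/39693 = (4 + 177 + 177**2 + 177*(-97))/1666 - 95/39693 = (4 + 177 + 31329 - 17169)*(1/1666) - 95*1/39693 = 14341*(1/1666) - 95/39693 = 14341/1666 - 95/39693 = 569079043/66128538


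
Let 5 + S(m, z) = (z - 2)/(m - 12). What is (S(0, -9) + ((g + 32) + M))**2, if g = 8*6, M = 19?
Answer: 1297321/144 ≈ 9009.2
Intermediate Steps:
S(m, z) = -5 + (-2 + z)/(-12 + m) (S(m, z) = -5 + (z - 2)/(m - 12) = -5 + (-2 + z)/(-12 + m))
g = 48
(S(0, -9) + ((g + 32) + M))**2 = ((58 - 9 - 5*0)/(-12 + 0) + ((48 + 32) + 19))**2 = ((58 - 9 + 0)/(-12) + (80 + 19))**2 = (-1/12*49 + 99)**2 = (-49/12 + 99)**2 = (1139/12)**2 = 1297321/144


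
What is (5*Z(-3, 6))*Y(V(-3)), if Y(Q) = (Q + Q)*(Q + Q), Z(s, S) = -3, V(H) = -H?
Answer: -540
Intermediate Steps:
Y(Q) = 4*Q**2 (Y(Q) = (2*Q)*(2*Q) = 4*Q**2)
(5*Z(-3, 6))*Y(V(-3)) = (5*(-3))*(4*(-1*(-3))**2) = -60*3**2 = -60*9 = -15*36 = -540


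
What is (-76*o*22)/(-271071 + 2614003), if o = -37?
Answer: 15466/585733 ≈ 0.026405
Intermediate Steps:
(-76*o*22)/(-271071 + 2614003) = (-76*(-37)*22)/(-271071 + 2614003) = (2812*22)/2342932 = 61864*(1/2342932) = 15466/585733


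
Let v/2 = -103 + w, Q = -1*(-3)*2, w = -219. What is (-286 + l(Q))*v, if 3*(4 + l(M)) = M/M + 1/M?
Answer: 1678586/9 ≈ 1.8651e+5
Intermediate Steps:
Q = 6 (Q = 3*2 = 6)
l(M) = -11/3 + 1/(3*M) (l(M) = -4 + (M/M + 1/M)/3 = -4 + (1 + 1/M)/3 = -4 + (⅓ + 1/(3*M)) = -11/3 + 1/(3*M))
v = -644 (v = 2*(-103 - 219) = 2*(-322) = -644)
(-286 + l(Q))*v = (-286 + (⅓)*(1 - 11*6)/6)*(-644) = (-286 + (⅓)*(⅙)*(1 - 66))*(-644) = (-286 + (⅓)*(⅙)*(-65))*(-644) = (-286 - 65/18)*(-644) = -5213/18*(-644) = 1678586/9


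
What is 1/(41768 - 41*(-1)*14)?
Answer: 1/42342 ≈ 2.3617e-5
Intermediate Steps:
1/(41768 - 41*(-1)*14) = 1/(41768 + 41*14) = 1/(41768 + 574) = 1/42342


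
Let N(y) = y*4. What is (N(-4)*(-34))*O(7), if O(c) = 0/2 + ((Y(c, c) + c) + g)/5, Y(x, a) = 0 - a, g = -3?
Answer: -1632/5 ≈ -326.40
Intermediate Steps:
Y(x, a) = -a
N(y) = 4*y
O(c) = -⅗ (O(c) = 0/2 + ((-c + c) - 3)/5 = 0*(½) + (0 - 3)*(⅕) = 0 - 3*⅕ = 0 - ⅗ = -⅗)
(N(-4)*(-34))*O(7) = ((4*(-4))*(-34))*(-⅗) = -16*(-34)*(-⅗) = 544*(-⅗) = -1632/5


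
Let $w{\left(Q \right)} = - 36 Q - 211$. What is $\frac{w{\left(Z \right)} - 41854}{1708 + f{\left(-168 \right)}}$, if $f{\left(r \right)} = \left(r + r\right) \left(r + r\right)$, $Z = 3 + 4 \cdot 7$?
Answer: $- \frac{43181}{114604} \approx -0.37678$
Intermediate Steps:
$Z = 31$ ($Z = 3 + 28 = 31$)
$f{\left(r \right)} = 4 r^{2}$ ($f{\left(r \right)} = 2 r 2 r = 4 r^{2}$)
$w{\left(Q \right)} = -211 - 36 Q$
$\frac{w{\left(Z \right)} - 41854}{1708 + f{\left(-168 \right)}} = \frac{\left(-211 - 1116\right) - 41854}{1708 + 4 \left(-168\right)^{2}} = \frac{\left(-211 - 1116\right) - 41854}{1708 + 4 \cdot 28224} = \frac{-1327 - 41854}{1708 + 112896} = - \frac{43181}{114604}$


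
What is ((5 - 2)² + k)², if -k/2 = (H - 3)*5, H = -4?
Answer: 6241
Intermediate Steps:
k = 70 (k = -2*(-4 - 3)*5 = -(-14)*5 = -2*(-35) = 70)
((5 - 2)² + k)² = ((5 - 2)² + 70)² = (3² + 70)² = (9 + 70)² = 79² = 6241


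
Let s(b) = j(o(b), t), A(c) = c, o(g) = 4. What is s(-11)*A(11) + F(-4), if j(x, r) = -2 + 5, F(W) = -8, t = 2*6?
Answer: 25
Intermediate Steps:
t = 12
j(x, r) = 3
s(b) = 3
s(-11)*A(11) + F(-4) = 3*11 - 8 = 33 - 8 = 25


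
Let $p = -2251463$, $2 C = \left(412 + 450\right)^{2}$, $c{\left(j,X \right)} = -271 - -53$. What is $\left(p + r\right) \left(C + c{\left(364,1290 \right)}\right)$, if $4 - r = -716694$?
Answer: $-569864383560$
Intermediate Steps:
$c{\left(j,X \right)} = -218$ ($c{\left(j,X \right)} = -271 + 53 = -218$)
$C = 371522$ ($C = \frac{\left(412 + 450\right)^{2}}{2} = \frac{862^{2}}{2} = \frac{1}{2} \cdot 743044 = 371522$)
$r = 716698$ ($r = 4 - -716694 = 4 + 716694 = 716698$)
$\left(p + r\right) \left(C + c{\left(364,1290 \right)}\right) = \left(-2251463 + 716698\right) \left(371522 - 218\right) = \left(-1534765\right) 371304 = -569864383560$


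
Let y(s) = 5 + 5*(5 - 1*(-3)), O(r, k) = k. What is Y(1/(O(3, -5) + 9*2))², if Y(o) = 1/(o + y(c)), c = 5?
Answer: 169/343396 ≈ 0.00049214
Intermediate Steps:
y(s) = 45 (y(s) = 5 + 5*(5 + 3) = 5 + 5*8 = 5 + 40 = 45)
Y(o) = 1/(45 + o) (Y(o) = 1/(o + 45) = 1/(45 + o))
Y(1/(O(3, -5) + 9*2))² = (1/(45 + 1/(-5 + 9*2)))² = (1/(45 + 1/(-5 + 18)))² = (1/(45 + 1/13))² = (1/(586/13))² = (13/586)² = 169/343396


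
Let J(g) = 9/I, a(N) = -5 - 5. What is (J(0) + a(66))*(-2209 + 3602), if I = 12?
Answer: -51541/4 ≈ -12885.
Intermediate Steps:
a(N) = -10
J(g) = ¾ (J(g) = 9/12 = 9*(1/12) = ¾)
(J(0) + a(66))*(-2209 + 3602) = (¾ - 10)*(-2209 + 3602) = -37/4*1393 = -51541/4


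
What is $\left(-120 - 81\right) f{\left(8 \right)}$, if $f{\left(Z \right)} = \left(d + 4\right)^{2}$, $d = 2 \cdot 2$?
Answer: $-12864$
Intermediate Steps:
$d = 4$
$f{\left(Z \right)} = 64$ ($f{\left(Z \right)} = \left(4 + 4\right)^{2} = 8^{2} = 64$)
$\left(-120 - 81\right) f{\left(8 \right)} = \left(-120 - 81\right) 64 = \left(-201\right) 64 = -12864$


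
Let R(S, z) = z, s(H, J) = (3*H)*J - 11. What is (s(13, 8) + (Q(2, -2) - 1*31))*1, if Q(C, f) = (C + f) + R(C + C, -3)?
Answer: 267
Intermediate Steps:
s(H, J) = -11 + 3*H*J (s(H, J) = 3*H*J - 11 = -11 + 3*H*J)
Q(C, f) = -3 + C + f (Q(C, f) = (C + f) - 3 = -3 + C + f)
(s(13, 8) + (Q(2, -2) - 1*31))*1 = ((-11 + 3*13*8) + ((-3 + 2 - 2) - 1*31))*1 = ((-11 + 312) + (-3 - 31))*1 = (301 - 34)*1 = 267*1 = 267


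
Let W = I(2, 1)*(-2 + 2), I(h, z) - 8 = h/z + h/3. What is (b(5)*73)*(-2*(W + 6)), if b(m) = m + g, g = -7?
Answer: 1752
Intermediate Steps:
I(h, z) = 8 + h/3 + h/z (I(h, z) = 8 + (h/z + h/3) = 8 + (h/3 + h/z) = 8 + h/3 + h/z)
W = 0 (W = (8 + (⅓)*2 + 2/1)*(-2 + 2) = (8 + ⅔ + 2*1)*0 = (8 + ⅔ + 2)*0 = (32/3)*0 = 0)
b(m) = -7 + m (b(m) = m - 7 = -7 + m)
(b(5)*73)*(-2*(W + 6)) = ((-7 + 5)*73)*(-2*(0 + 6)) = (-2*73)*(-2*6) = -146*(-12) = 1752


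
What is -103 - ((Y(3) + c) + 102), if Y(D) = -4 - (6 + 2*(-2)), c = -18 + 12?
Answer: -193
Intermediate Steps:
c = -6
Y(D) = -6 (Y(D) = -4 - (6 - 4) = -4 - 1*2 = -4 - 2 = -6)
-103 - ((Y(3) + c) + 102) = -103 - ((-6 - 6) + 102) = -103 - (-12 + 102) = -103 - 1*90 = -103 - 90 = -193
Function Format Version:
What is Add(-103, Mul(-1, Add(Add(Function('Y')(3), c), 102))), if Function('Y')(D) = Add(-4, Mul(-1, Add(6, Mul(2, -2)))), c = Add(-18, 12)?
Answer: -193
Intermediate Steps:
c = -6
Function('Y')(D) = -6 (Function('Y')(D) = Add(-4, Mul(-1, Add(6, -4))) = Add(-4, Mul(-1, 2)) = Add(-4, -2) = -6)
Add(-103, Mul(-1, Add(Add(Function('Y')(3), c), 102))) = Add(-103, Mul(-1, Add(Add(-6, -6), 102))) = Add(-103, Mul(-1, Add(-12, 102))) = Add(-103, Mul(-1, 90)) = Add(-103, -90) = -193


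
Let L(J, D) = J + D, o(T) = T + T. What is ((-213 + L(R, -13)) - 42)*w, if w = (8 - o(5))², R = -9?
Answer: -1108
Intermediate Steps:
o(T) = 2*T
L(J, D) = D + J
w = 4 (w = (8 - 2*5)² = (8 - 1*10)² = (8 - 10)² = (-2)² = 4)
((-213 + L(R, -13)) - 42)*w = ((-213 + (-13 - 9)) - 42)*4 = ((-213 - 22) - 42)*4 = (-235 - 42)*4 = -277*4 = -1108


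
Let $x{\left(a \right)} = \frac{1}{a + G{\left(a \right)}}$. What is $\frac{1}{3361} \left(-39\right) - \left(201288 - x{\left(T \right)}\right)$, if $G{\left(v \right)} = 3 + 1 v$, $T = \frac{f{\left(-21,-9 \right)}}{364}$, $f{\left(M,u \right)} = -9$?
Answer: $- \frac{363295465057}{1804857} \approx -2.0129 \cdot 10^{5}$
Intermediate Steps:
$T = - \frac{9}{364} \approx -0.024725$
$G{\left(v \right)} = 3 + v$
$x{\left(a \right)} = \frac{1}{3 + 2 a}$ ($x{\left(a \right)} = \frac{1}{a + \left(3 + a\right)} = \frac{1}{3 + 2 a}$)
$\frac{1}{3361} \left(-39\right) - \left(201288 - x{\left(T \right)}\right) = \frac{1}{3361} \left(-39\right) - \left(201288 - \frac{1}{3 + 2 \left(- \frac{9}{364}\right)}\right) = \frac{1}{3361} \left(-39\right) - \left(201288 - \frac{1}{3 - \frac{9}{182}}\right) = - \frac{39}{3361} - \left(201288 - \frac{1}{\frac{537}{182}}\right) = - \frac{39}{3361} - \left(201288 - \frac{182}{537}\right) = - \frac{39}{3361} - \frac{108091474}{537} = - \frac{363295465057}{1804857}$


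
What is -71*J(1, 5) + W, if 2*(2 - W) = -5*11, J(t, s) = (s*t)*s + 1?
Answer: -3633/2 ≈ -1816.5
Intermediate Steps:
J(t, s) = 1 + t*s**2 (J(t, s) = t*s**2 + 1 = 1 + t*s**2)
W = 59/2 (W = 2 - (-5)*11/2 = 2 - 1/2*(-55) = 2 + 55/2 = 59/2 ≈ 29.500)
-71*J(1, 5) + W = -71*(1 + 1*5**2) + 59/2 = -71*(1 + 1*25) + 59/2 = -71*(1 + 25) + 59/2 = -71*26 + 59/2 = -1846 + 59/2 = -3633/2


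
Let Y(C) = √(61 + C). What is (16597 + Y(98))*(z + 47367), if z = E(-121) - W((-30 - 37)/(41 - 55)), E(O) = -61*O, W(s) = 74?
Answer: 907424378 + 54674*√159 ≈ 9.0811e+8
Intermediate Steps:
z = 7307 (z = -61*(-121) - 1*74 = 7381 - 74 = 7307)
(16597 + Y(98))*(z + 47367) = (16597 + √(61 + 98))*(7307 + 47367) = (16597 + √159)*54674 = 907424378 + 54674*√159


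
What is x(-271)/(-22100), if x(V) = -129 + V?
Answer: 4/221 ≈ 0.018100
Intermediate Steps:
x(-271)/(-22100) = (-129 - 271)/(-22100) = -400*(-1/22100) = 4/221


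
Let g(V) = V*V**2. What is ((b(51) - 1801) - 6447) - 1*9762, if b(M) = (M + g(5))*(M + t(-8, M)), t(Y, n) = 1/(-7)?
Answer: -63414/7 ≈ -9059.1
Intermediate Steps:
g(V) = V**3
t(Y, n) = -1/7
b(M) = (125 + M)*(-1/7 + M) (b(M) = (M + 5**3)*(M - 1/7) = (M + 125)*(-1/7 + M) = (125 + M)*(-1/7 + M))
((b(51) - 1801) - 6447) - 1*9762 = (((-125/7 + 51**2 + (874/7)*51) - 1801) - 6447) - 1*9762 = (((-125/7 + 2601 + 44574/7) - 1801) - 6447) - 9762 = ((62656/7 - 1801) - 6447) - 9762 = (50049/7 - 6447) - 9762 = 4920/7 - 9762 = -63414/7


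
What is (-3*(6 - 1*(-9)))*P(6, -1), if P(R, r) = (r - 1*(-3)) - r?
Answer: -135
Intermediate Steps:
P(R, r) = 3 (P(R, r) = (r + 3) - r = (3 + r) - r = 3)
(-3*(6 - 1*(-9)))*P(6, -1) = -3*(6 - 1*(-9))*3 = -3*(6 + 9)*3 = -3*15*3 = -45*3 = -135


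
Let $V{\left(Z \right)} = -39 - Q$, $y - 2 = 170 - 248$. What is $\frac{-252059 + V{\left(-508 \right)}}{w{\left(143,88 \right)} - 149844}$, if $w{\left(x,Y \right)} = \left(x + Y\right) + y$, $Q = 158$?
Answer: $\frac{252256}{149689} \approx 1.6852$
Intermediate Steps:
$y = -76$ ($y = 2 + \left(170 - 248\right) = 2 - 78 = -76$)
$V{\left(Z \right)} = -197$ ($V{\left(Z \right)} = -39 - 158 = -197$)
$w{\left(x,Y \right)} = -76 + Y + x$ ($w{\left(x,Y \right)} = \left(x + Y\right) - 76 = \left(Y + x\right) - 76 = -76 + Y + x$)
$\frac{-252059 + V{\left(-508 \right)}}{w{\left(143,88 \right)} - 149844} = \frac{-252059 - 197}{\left(-76 + 88 + 143\right) - 149844} = - \frac{252256}{155 - 149844} = - \frac{252256}{-149689} = \left(-252256\right) \left(- \frac{1}{149689}\right) = \frac{252256}{149689}$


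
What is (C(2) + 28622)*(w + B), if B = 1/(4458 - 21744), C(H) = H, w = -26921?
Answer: -6660180896984/8643 ≈ -7.7059e+8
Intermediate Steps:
B = -1/17286 (B = 1/(-17286) = -1/17286 ≈ -5.7850e-5)
(C(2) + 28622)*(w + B) = (2 + 28622)*(-26921 - 1/17286) = 28624*(-465356407/17286) = -6660180896984/8643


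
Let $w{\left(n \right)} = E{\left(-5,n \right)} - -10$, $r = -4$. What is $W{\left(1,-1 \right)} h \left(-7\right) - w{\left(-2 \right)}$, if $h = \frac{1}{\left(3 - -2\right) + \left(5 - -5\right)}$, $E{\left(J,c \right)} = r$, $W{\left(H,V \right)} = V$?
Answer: $- \frac{83}{15} \approx -5.5333$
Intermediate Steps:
$E{\left(J,c \right)} = -4$
$h = \frac{1}{15}$ ($h = \frac{1}{\left(3 + 2\right) + \left(5 + 5\right)} = \frac{1}{5 + 10} = \frac{1}{15} \approx 0.066667$)
$w{\left(n \right)} = 6$ ($w{\left(n \right)} = -4 - -10 = -4 + 10 = 6$)
$W{\left(1,-1 \right)} h \left(-7\right) - w{\left(-2 \right)} = \left(-1\right) \frac{1}{15} \left(-7\right) - 6 = \left(- \frac{1}{15}\right) \left(-7\right) - 6 = \frac{7}{15} - 6 = - \frac{83}{15}$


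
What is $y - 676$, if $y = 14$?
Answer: $-662$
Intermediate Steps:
$y - 676 = 14 - 676 = -662$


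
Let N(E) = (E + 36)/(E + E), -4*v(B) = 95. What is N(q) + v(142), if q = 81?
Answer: -829/36 ≈ -23.028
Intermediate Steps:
v(B) = -95/4 (v(B) = -¼*95 = -95/4)
N(E) = (36 + E)/(2*E) (N(E) = (36 + E)/((2*E)) = (36 + E)*(1/(2*E)) = (36 + E)/(2*E))
N(q) + v(142) = (½)*(36 + 81)/81 - 95/4 = (½)*(1/81)*117 - 95/4 = 13/18 - 95/4 = -829/36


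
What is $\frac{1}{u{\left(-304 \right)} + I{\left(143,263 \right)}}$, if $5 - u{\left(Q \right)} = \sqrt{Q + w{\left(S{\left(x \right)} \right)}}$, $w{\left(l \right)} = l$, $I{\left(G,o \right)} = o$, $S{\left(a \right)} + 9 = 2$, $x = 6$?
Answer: $\frac{268}{72135} + \frac{i \sqrt{311}}{72135} \approx 0.0037153 + 0.00024447 i$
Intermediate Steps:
$S{\left(a \right)} = -7$ ($S{\left(a \right)} = -9 + 2 = -7$)
$u{\left(Q \right)} = 5 - \sqrt{-7 + Q}$ ($u{\left(Q \right)} = 5 - \sqrt{Q - 7} = 5 - \sqrt{-7 + Q}$)
$\frac{1}{u{\left(-304 \right)} + I{\left(143,263 \right)}} = \frac{1}{\left(5 - \sqrt{-7 - 304}\right) + 263} = \frac{1}{\left(5 - \sqrt{-311}\right) + 263} = \frac{1}{\left(5 - i \sqrt{311}\right) + 263} = \frac{1}{268 - i \sqrt{311}}$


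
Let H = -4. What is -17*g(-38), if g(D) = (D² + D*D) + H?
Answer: -49028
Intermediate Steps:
g(D) = -4 + 2*D² (g(D) = (D² + D*D) - 4 = (D² + D²) - 4 = 2*D² - 4 = -4 + 2*D²)
-17*g(-38) = -17*(-4 + 2*(-38)²) = -17*(-4 + 2*1444) = -17*(-4 + 2888) = -17*2884 = -49028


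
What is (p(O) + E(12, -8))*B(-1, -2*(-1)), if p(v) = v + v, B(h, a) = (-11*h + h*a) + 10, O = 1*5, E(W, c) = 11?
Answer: 399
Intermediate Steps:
O = 5
B(h, a) = 10 - 11*h + a*h (B(h, a) = (-11*h + a*h) + 10 = 10 - 11*h + a*h)
p(v) = 2*v
(p(O) + E(12, -8))*B(-1, -2*(-1)) = (2*5 + 11)*(10 - 11*(-1) - 2*(-1)*(-1)) = (10 + 11)*(10 + 11 + 2*(-1)) = 21*(10 + 11 - 2) = 21*19 = 399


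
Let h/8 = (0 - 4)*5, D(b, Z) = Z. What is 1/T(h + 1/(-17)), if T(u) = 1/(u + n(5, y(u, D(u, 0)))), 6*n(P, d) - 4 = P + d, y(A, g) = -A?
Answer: -2242/17 ≈ -131.88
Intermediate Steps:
h = -160 (h = 8*((0 - 4)*5) = 8*(-4*5) = 8*(-20) = -160)
n(P, d) = ⅔ + P/6 + d/6 (n(P, d) = ⅔ + (P + d)/6 = ⅔ + (P/6 + d/6) = ⅔ + P/6 + d/6)
T(u) = 1/(3/2 + 5*u/6) (T(u) = 1/(u + (⅔ + (⅙)*5 + (-u)/6)) = 1/(u + (⅔ + ⅚ - u/6)) = 1/(u + (3/2 - u/6)) = 1/(3/2 + 5*u/6))
1/T(h + 1/(-17)) = 1/(6/(9 + 5*(-160 + 1/(-17)))) = 1/(6/(9 + 5*(-160 - 1/17))) = 1/(6/(9 + 5*(-2721/17))) = 1/(6/(9 - 13605/17)) = 1/(6/(-13452/17)) = 1/(6*(-17/13452)) = 1/(-17/2242) = -2242/17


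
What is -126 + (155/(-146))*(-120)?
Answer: 102/73 ≈ 1.3973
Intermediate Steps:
-126 + (155/(-146))*(-120) = -126 + (155*(-1/146))*(-120) = -126 - 155/146*(-120) = -126 + 9300/73 = 102/73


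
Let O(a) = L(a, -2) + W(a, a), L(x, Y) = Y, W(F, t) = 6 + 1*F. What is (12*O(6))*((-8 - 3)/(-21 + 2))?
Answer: 1320/19 ≈ 69.474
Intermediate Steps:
W(F, t) = 6 + F
O(a) = 4 + a (O(a) = -2 + (6 + a) = 4 + a)
(12*O(6))*((-8 - 3)/(-21 + 2)) = (12*(4 + 6))*((-8 - 3)/(-21 + 2)) = (12*10)*(-11/(-19)) = 120*(-11*(-1/19)) = 120*(11/19) = 1320/19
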